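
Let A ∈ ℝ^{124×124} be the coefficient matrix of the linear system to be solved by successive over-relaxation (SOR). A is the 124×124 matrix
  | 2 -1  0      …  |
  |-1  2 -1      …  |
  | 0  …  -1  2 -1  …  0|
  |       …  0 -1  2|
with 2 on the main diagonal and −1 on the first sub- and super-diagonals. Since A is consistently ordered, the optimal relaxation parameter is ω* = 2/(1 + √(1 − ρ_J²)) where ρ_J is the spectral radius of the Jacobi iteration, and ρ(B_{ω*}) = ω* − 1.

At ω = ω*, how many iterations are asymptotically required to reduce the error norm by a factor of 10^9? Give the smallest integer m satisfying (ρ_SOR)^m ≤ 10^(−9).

m = 413

½·tridiag(1,0,1) at n=124: λ_k = cos(kπ/125); max |λ| at k=1 ⇒ ρ_J = cos(π/125) ≈ 0.9996842.
√(1−ρ_J²) = |sin(π/125)| = 0.0251301
ω* = 2/(1+0.0251301) = 1.9509719
ρ_SOR = ω* − 1 ≈ 0.9509719.
m ≥ 9·ln10 / (−ln 0.9509719) = 412.233; smallest integer m = 413.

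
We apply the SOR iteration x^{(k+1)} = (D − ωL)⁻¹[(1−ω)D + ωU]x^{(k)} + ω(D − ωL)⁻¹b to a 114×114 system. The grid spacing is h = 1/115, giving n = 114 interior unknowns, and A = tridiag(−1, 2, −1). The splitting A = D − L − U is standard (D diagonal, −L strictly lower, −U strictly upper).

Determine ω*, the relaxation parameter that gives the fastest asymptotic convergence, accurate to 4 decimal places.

spectrum of D⁻¹(L+U) = {cos(kπ/115) : 1≤k≤114}; ρ_J = cos(π/115) = 0.9996.
1 − cos²(π/115) = sin²(π/115) ⇒ √(1−ρ_J²) = sin(π/115) = 0.02731.
ω* = 2 / (1 + 0.02731) = 2 / 1.02731 ≈ 1.9468.
Hence ρ(B_{ω*}) = 1.9468 − 1 = 0.9468.

ω* = 1.9468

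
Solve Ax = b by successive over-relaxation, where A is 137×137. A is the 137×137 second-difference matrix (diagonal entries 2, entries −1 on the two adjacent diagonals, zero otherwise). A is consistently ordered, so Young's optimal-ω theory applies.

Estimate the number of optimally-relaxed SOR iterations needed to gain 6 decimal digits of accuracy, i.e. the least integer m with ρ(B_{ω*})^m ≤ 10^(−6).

n=137: λ(B_J) = 1 − λ(A)/2 = cos(kπ/138); k=1 gives ρ_J = 0.9997409.
√(1 − cos²(π/138)) = sin(π/138) ≈ 0.0227632.
Then 2/(1+√(1−ρ_J²)) = 2/(1+0.0227632); ω* = 2/1.0227632 = 1.9554869.
ρ_SOR = ω* − 1 ≈ 0.9554869.
For 6 digits: m = 6·ln10 / (−ln 0.9554869) = 13.8155/0.0455342 = 303.409; round up → m = 304.

m = 304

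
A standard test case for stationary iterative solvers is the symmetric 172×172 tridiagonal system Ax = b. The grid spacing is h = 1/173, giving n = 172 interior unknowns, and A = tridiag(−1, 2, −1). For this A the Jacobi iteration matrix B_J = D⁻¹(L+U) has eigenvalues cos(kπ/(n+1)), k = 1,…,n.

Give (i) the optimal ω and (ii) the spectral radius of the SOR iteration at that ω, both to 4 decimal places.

B_J for the 172×172 system has eigenvalues cos(kπ/173); ρ_J = cos(π/173) = 0.9998.
√(1−ρ_J²) = |sin(π/173)| = 0.01816
So ω* = 2/1.01816 = 1.9643 (Young).
ρ_SOR = ω* − 1 ≈ 0.9643.

ω* = 1.9643, ρ_SOR = 0.9643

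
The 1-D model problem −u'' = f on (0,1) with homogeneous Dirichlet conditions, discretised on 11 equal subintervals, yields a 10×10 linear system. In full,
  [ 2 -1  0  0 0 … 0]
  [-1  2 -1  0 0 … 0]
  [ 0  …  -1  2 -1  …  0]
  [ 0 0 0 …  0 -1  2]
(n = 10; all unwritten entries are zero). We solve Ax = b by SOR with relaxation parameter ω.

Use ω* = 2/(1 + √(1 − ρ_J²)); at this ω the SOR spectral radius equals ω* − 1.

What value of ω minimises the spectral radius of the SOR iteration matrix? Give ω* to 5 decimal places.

[ρ_J] n=10: ρ(B_J) = cos(π/(n+1)) = cos(π/11) = 0.95949.
√(1−ρ_J²) simplifies to sin(π/11) = 0.281733.
ω* = 2/(1 + 0.281733) = 2/1.281733 = 1.56039.
and ρ(B_{ω*}) = 1.56039 − 1 = 0.56039.

ω* = 1.56039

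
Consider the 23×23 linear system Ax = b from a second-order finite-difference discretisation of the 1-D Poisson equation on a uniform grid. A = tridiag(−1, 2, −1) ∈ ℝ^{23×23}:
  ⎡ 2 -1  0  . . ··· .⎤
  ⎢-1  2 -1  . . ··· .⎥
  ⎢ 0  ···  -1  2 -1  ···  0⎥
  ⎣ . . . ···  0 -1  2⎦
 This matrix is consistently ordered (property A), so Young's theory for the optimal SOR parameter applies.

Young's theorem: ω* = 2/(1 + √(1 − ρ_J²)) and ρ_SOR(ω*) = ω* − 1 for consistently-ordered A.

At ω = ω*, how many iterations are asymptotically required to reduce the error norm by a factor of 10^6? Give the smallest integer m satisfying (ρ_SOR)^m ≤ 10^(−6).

ρ_J = max_k |cos(kπ/24)| = cos(π/24) = 0.9914449
1 − cos²(π/24) = sin²(π/24) ⇒ √(1−ρ_J²) = sin(π/24) = 0.1305262.
ω* = 2/(1+0.1305262) = 1.7690877
ρ_SOR = ω* − 1 = 1.7690877 − 1 = 0.7690877.
6·ln10 = 13.8155; −ln(0.7690877) = 0.26255; m = ⌈13.8155/0.26255⌉ = ⌈52.620⌉ = 53.

m = 53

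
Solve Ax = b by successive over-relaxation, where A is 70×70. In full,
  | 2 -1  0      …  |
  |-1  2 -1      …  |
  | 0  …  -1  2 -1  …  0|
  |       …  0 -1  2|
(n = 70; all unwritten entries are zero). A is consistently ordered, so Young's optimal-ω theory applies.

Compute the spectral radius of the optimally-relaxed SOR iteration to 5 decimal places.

With n=70, ρ(Jacobi) = cos(π/71) = 0.99902.
√(1−ρ_J²) simplifies to sin(π/71) = 0.044233.
ω* = 2/(1+0.044233) = 1.91528
and ρ(B_{ω*}) = 1.91528 − 1 = 0.91528.

ρ_SOR = 0.91528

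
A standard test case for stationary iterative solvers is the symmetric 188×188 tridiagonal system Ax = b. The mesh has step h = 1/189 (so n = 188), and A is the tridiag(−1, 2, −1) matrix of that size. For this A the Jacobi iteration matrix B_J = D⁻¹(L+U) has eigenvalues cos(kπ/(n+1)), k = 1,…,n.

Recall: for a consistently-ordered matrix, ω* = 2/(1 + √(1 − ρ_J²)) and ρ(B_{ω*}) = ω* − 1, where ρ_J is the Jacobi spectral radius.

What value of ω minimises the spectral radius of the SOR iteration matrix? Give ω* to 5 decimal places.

[ρ_J] n=188: ρ(B_J) = cos(π/(n+1)) = cos(π/189) = 0.99986.
√(1−ρ_J²) = |sin(π/189)| = 0.016621
Young: ω* = 2/(1+√(1−ρ_J²)) = 2/(1+0.016621) = 2/1.016621 = 1.96730.
and ρ(B_{ω*}) = 1.96730 − 1 = 0.96730.

ω* = 1.96730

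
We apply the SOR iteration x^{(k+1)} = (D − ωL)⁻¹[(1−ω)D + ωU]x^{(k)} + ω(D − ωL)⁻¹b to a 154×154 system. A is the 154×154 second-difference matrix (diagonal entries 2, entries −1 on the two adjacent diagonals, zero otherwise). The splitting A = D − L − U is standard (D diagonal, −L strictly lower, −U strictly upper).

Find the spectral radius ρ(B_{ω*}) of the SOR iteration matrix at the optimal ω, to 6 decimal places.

[ρ_J] n=154: ρ(B_J) = cos(π/(n+1)) = cos(π/155) = 0.999795.
√(1 − cos²(π/155)) = sin(π/155) ≈ 0.0202670.
Young: ω* = 2/(1+√(1−ρ_J²)) = 2/(1+0.0202670) = 2/1.0202670 = 1.960271.
At ω = 1.960271 every |λ(B_ω)| = ω−1, so ρ_SOR = 0.960271.

ρ_SOR = 0.960271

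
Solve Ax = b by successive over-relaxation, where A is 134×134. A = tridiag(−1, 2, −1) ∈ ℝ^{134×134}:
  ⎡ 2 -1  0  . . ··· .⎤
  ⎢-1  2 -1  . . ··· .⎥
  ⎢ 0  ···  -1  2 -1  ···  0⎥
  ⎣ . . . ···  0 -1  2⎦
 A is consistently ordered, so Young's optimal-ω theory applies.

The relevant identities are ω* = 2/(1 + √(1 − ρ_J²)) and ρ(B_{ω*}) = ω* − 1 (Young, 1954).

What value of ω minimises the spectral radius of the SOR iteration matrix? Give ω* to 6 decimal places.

n=134: λ(B_J) = 1 − λ(A)/2 = cos(kπ/135); k=1 gives ρ_J = 0.999729.
√(1−ρ_J²) = |sin(π/135)| = 0.0232690
ω* = 2 / (1 + 0.0232690) = 2 / 1.0232690 ≈ 1.954520.
At ω = 1.954520 every |λ(B_ω)| = ω−1, so ρ_SOR = 0.954520.

ω* = 1.954520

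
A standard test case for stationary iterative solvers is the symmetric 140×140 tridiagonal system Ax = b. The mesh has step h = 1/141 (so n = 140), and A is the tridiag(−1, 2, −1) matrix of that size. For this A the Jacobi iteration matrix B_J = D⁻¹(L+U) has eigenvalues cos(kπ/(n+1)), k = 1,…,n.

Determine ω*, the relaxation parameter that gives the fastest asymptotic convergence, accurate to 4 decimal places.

n=140: λ(B_J) = 1 − λ(A)/2 = cos(kπ/141); k=1 gives ρ_J = 0.9998.
√(1−ρ_J²) simplifies to sin(π/141) = 0.02228.
[ω*] 2 ÷ (1 + 0.02228) = 2 ÷ 1.02228 = 1.9564.
ρ_SOR = ω* − 1 ≈ 0.9564.

ω* = 1.9564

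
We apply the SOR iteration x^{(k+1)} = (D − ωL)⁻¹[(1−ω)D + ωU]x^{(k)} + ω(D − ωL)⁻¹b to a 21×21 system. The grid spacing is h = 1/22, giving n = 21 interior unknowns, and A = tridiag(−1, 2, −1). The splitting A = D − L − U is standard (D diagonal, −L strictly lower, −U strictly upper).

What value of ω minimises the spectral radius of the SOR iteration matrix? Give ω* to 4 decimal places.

ω* = 1.7508

With n=21, ρ(Jacobi) = cos(π/22) = 0.9898.
root = sin(π/22) = 0.14231  (since 1−cos² = sin²).
ω* = 2/(1+0.14231) = 1.7508
ρ(B_{ω*}) = ω*−1 = 0.7508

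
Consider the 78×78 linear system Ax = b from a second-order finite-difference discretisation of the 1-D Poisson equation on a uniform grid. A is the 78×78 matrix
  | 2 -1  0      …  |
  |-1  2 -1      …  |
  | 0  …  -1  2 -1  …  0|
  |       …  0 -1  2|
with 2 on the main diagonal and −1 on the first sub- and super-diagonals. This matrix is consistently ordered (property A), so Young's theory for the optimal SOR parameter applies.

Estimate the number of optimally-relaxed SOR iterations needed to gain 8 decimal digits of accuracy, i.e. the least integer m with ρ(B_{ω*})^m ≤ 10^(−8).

spectrum of D⁻¹(L+U) = {cos(kπ/79) : 1≤k≤78}; ρ_J = cos(π/79) = 0.9992094.
1 − cos²(π/79) = sin²(π/79) ⇒ √(1−ρ_J²) = sin(π/79) = 0.0397565.
So ω* = 2/1.0397565 = 1.9235273 (Young).
At ω = 1.9235273 every |λ(B_ω)| = ω−1, so ρ_SOR = 0.9235273.
(0.9235273)^m ≤ 10^{−8}  ⇒  m·ln(0.9235273) ≤ −8·ln10  ⇒  m ≥ 231.547  ⇒  m = 232

m = 232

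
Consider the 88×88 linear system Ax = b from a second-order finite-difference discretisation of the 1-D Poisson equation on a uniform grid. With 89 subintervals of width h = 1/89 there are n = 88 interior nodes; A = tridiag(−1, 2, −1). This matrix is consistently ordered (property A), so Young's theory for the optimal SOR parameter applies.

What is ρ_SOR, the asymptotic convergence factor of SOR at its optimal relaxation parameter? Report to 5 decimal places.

B_J for the 88×88 system has eigenvalues cos(kπ/89); ρ_J = cos(π/89) = 0.99938.
√(1−ρ_J²) simplifies to sin(π/89) = 0.035291.
Then 2/(1+√(1−ρ_J²)) = 2/(1+0.035291); ω* = 2/1.035291 = 1.93182.
Hence ρ(B_{ω*}) = 1.93182 − 1 = 0.93182.

ρ_SOR = 0.93182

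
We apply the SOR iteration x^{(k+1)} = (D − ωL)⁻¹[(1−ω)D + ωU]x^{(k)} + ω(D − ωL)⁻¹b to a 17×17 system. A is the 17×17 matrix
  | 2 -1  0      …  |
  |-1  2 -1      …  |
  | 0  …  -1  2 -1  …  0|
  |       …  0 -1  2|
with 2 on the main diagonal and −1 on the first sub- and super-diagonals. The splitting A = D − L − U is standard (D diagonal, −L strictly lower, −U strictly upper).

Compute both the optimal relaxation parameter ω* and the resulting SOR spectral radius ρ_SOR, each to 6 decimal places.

[ρ_J] n=17: ρ(B_J) = cos(π/(n+1)) = cos(π/18) = 0.984808.
√(1−ρ_J²) = |sin(π/18)| = 0.1736482
So ω* = 2/1.1736482 = 1.704088 (Young).
ρ_SOR = ω* − 1 ≈ 0.704088.

ω* = 1.704088, ρ_SOR = 0.704088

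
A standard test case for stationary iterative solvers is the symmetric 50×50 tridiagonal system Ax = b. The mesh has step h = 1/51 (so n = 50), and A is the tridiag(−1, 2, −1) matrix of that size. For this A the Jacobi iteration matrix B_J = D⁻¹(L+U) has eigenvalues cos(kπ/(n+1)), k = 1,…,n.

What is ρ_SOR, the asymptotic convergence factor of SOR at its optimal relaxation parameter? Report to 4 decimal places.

ρ_SOR = 0.8840

½·tridiag(1,0,1) at n=50: λ_k = cos(kπ/51); max |λ| at k=1 ⇒ ρ_J = cos(π/51) ≈ 0.9981.
√(1−ρ_J²) simplifies to sin(π/51) = 0.06156.
So ω* = 2/1.06156 = 1.8840 (Young).
ρ_SOR = ω* − 1 = 1.8840 − 1 = 0.8840.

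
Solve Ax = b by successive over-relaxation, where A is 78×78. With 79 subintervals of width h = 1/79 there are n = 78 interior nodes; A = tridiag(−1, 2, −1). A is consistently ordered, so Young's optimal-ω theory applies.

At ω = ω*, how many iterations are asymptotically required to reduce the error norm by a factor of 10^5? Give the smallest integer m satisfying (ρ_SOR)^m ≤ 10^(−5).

B_J for the 78×78 system has eigenvalues cos(kπ/79); ρ_J = cos(π/79) = 0.9992094.
root = sin(π/79) = 0.0397565  (since 1−cos² = sin²).
ω* = 2/(1+0.0397565) = 1.9235273
[ρ_SOR] ω* − 1 = 0.9235273.
Need (0.9235273)^m ≤ 10^(−5): m ≥ 5·ln10/|ln 0.9235273| = 11.5129/0.0795549 = 144.716 ⇒ m = 145.

m = 145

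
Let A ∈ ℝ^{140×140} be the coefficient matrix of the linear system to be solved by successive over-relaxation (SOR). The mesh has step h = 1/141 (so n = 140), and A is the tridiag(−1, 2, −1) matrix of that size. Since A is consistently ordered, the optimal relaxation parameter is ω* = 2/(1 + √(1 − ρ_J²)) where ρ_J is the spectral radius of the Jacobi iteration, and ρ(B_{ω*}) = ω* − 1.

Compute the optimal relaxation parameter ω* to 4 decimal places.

B_J for the 140×140 system has eigenvalues cos(kπ/141); ρ_J = cos(π/141) = 0.9998.
√(1−ρ_J²) simplifies to sin(π/141) = 0.02228.
ω* = 2 / (1 + 0.02228) = 2 / 1.02228 ≈ 1.9564.
ρ_SOR = ω* − 1 ≈ 0.9564.

ω* = 1.9564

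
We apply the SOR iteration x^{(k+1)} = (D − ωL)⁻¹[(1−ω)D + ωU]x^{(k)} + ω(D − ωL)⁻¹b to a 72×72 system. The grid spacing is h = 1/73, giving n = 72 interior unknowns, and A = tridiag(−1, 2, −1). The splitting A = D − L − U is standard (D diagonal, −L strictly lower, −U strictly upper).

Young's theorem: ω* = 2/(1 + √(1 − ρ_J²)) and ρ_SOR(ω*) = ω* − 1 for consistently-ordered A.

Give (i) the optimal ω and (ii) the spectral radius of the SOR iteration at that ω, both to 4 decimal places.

ρ_J = max_k |cos(kπ/73)| = cos(π/73) = 0.9991
root = sin(π/73) = 0.04302  (since 1−cos² = sin²).
So ω* = 2/1.04302 = 1.9175 (Young).
ρ_SOR = ω* − 1 ≈ 0.9175.

ω* = 1.9175, ρ_SOR = 0.9175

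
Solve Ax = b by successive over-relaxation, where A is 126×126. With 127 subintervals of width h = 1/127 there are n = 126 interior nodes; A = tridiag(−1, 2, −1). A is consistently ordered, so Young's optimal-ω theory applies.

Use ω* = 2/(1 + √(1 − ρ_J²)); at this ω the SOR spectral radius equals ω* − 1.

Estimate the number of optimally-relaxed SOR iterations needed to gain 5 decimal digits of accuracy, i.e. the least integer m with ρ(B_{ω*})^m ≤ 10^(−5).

m = 233

spectrum of D⁻¹(L+U) = {cos(kπ/127) : 1≤k≤126}; ρ_J = cos(π/127) = 0.9996941.
√(1−ρ_J²) = |sin(π/127)| = 0.0247344
ω* = 2/(1+0.0247344) = 1.9517252
ρ(B_{ω*}) = ω*−1 = 0.9517252
5·ln10 = 11.5129; −ln(0.9517252) = 0.0494789; m = ⌈11.5129/0.0494789⌉ = ⌈232.683⌉ = 233.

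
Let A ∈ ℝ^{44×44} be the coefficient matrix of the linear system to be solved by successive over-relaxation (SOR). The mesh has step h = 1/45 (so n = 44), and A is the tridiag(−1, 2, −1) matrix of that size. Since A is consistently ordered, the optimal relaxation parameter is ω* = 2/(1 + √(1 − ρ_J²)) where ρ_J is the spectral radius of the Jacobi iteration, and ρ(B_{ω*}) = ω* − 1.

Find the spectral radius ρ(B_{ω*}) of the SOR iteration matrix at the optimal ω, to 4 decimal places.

ρ_J = max_k |cos(kπ/45)| = cos(π/45) = 0.9976
root = sin(π/45) = 0.06976  (since 1−cos² = sin²).
Then 2/(1+√(1−ρ_J²)) = 2/(1+0.06976); ω* = 2/1.06976 = 1.8696.
ρ(B_{ω*}) = ω*−1 = 0.8696

ρ_SOR = 0.8696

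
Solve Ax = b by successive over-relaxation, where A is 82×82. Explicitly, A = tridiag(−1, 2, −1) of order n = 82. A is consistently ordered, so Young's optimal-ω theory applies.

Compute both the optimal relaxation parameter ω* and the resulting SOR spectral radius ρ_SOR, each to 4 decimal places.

ω* = 1.9271, ρ_SOR = 0.9271

spectrum of D⁻¹(L+U) = {cos(kπ/83) : 1≤k≤82}; ρ_J = cos(π/83) = 0.9993.
root = sin(π/83) = 0.03784  (since 1−cos² = sin²).
[ω*] 2 ÷ (1 + 0.03784) = 2 ÷ 1.03784 = 1.9271.
[ρ_SOR] ω* − 1 = 0.9271.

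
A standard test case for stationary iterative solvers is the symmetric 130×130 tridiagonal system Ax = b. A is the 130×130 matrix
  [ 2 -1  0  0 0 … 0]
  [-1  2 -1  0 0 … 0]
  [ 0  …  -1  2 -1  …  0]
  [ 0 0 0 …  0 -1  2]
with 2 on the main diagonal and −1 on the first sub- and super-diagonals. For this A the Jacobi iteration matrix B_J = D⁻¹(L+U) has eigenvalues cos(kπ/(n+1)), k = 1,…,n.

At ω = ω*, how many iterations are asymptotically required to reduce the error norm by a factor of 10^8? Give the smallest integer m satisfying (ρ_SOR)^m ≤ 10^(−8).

[ρ_J] n=130: ρ(B_J) = cos(π/(n+1)) = cos(π/131) = 0.9997125.
√(1−ρ_J²) simplifies to sin(π/131) = 0.0239793.
[ω*] 2 ÷ (1 + 0.0239793) = 2 ÷ 1.0239793 = 1.9531645.
ρ_SOR = ω* − 1 = 1.9531645 − 1 = 0.9531645.
m ≥ 8·ln10 / (−ln 0.9531645) = 384.022; smallest integer m = 385.

m = 385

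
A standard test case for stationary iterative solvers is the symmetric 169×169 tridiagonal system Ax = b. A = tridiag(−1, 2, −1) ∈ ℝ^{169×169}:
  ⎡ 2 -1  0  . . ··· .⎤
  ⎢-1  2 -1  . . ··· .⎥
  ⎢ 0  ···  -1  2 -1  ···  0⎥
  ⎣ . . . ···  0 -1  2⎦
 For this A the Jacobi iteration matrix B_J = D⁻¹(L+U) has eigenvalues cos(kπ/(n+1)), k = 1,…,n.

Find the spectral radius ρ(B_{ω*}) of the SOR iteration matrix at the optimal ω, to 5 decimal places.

ρ_SOR = 0.96371

With n=169, ρ(Jacobi) = cos(π/170) = 0.99983.
√(1−ρ_J²) = |sin(π/170)| = 0.018479
ω* = 2/(1+0.018479) = 1.96371
ρ_SOR = ω* − 1 ≈ 0.96371.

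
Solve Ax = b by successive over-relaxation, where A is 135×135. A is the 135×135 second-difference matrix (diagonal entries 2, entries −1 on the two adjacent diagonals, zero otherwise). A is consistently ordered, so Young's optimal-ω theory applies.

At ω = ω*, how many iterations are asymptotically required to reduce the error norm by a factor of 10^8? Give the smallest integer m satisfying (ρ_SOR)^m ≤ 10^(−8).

m = 399

With n=135, ρ(Jacobi) = cos(π/136) = 0.9997332.
√(1−ρ_J²) simplifies to sin(π/136) = 0.0230979.
So ω* = 2/1.0230979 = 1.9548471 (Young).
Hence ρ(B_{ω*}) = 1.9548471 − 1 = 0.9548471.
(0.9548471)^m ≤ 10^{−8}  ⇒  m·ln(0.9548471) ≤ −8·ln10  ⇒  m ≥ 398.681  ⇒  m = 399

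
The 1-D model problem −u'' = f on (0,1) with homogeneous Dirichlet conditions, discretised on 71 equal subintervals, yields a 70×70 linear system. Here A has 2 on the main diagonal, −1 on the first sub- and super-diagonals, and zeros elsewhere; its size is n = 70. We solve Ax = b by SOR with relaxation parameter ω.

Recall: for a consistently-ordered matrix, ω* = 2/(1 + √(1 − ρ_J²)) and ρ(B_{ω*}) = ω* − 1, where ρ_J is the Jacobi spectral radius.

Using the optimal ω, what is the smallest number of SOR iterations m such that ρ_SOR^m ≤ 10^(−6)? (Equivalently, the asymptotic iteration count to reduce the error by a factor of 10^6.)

m = 157

spectrum of D⁻¹(L+U) = {cos(kπ/71) : 1≤k≤70}; ρ_J = cos(π/71) = 0.9990212.
√(1−ρ_J²) simplifies to sin(π/71) = 0.0442333.
Then 2/(1+√(1−ρ_J²)) = 2/(1+0.0442333); ω* = 2/1.0442333 = 1.9152808.
[ρ_SOR] ω* − 1 = 0.9152808.
6·ln10 = 13.8155; −ln(0.9152808) = 0.0885244; m = ⌈13.8155/0.0885244⌉ = ⌈156.064⌉ = 157.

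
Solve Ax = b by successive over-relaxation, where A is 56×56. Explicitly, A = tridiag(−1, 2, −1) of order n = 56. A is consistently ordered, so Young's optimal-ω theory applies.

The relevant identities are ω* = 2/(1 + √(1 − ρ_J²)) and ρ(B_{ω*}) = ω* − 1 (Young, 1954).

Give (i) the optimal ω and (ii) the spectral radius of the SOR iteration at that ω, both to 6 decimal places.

B_J for the 56×56 system has eigenvalues cos(kπ/57); ρ_J = cos(π/57) = 0.998482.
√(1 − cos²(π/57)) = sin(π/57) ≈ 0.0550878.
[ω*] 2 ÷ (1 + 0.0550878) = 2 ÷ 1.0550878 = 1.895577.
[ρ_SOR] ω* − 1 = 0.895577.

ω* = 1.895577, ρ_SOR = 0.895577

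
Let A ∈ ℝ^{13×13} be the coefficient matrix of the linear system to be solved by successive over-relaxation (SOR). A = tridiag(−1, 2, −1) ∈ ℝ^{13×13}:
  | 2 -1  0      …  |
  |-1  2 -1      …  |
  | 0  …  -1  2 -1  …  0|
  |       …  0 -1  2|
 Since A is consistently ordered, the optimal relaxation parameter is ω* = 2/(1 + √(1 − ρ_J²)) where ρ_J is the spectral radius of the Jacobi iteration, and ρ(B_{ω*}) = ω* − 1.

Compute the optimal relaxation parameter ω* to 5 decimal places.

ω* = 1.63596

spectrum of D⁻¹(L+U) = {cos(kπ/14) : 1≤k≤13}; ρ_J = cos(π/14) = 0.97493.
√(1 − cos²(π/14)) = sin(π/14) ≈ 0.222521.
ω* = 2 / (1 + 0.222521) = 2 / 1.222521 ≈ 1.63596.
and ρ(B_{ω*}) = 1.63596 − 1 = 0.63596.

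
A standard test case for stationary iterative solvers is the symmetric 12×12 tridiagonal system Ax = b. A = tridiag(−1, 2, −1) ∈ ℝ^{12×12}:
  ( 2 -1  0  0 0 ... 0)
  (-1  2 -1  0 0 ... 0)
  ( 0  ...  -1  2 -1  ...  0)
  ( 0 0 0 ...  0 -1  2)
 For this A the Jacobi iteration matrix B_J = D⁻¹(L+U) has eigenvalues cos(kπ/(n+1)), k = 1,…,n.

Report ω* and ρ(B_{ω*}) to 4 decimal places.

spectrum of D⁻¹(L+U) = {cos(kπ/13) : 1≤k≤12}; ρ_J = cos(π/13) = 0.9709.
root = sin(π/13) = 0.23932  (since 1−cos² = sin²).
ω* = 2/(1 + 0.23932) = 2/1.23932 = 1.6138.
ρ(B_{ω*}) = ω*−1 = 0.6138

ω* = 1.6138, ρ_SOR = 0.6138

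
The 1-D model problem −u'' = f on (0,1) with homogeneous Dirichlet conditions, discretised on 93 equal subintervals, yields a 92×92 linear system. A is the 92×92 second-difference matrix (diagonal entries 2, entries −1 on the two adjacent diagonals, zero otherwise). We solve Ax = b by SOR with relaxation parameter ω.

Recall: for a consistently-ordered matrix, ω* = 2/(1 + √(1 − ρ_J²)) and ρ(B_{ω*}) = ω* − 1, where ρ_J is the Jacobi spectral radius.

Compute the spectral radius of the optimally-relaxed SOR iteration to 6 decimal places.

½·tridiag(1,0,1) at n=92: λ_k = cos(kπ/93); max |λ| at k=1 ⇒ ρ_J = cos(π/93) ≈ 0.999429.
root = sin(π/93) = 0.0337741  (since 1−cos² = sin²).
Then 2/(1+√(1−ρ_J²)) = 2/(1+0.0337741); ω* = 2/1.0337741 = 1.934659.
and ρ(B_{ω*}) = 1.934659 − 1 = 0.934659.

ρ_SOR = 0.934659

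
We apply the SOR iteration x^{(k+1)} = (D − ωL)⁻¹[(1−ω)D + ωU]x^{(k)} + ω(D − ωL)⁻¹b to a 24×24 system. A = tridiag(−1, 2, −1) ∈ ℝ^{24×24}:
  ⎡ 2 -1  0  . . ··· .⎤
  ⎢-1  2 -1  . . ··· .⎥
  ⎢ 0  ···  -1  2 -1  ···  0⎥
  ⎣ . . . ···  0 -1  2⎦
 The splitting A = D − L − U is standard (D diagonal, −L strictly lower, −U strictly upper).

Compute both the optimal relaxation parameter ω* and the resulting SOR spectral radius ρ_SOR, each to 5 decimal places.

½·tridiag(1,0,1) at n=24: λ_k = cos(kπ/25); max |λ| at k=1 ⇒ ρ_J = cos(π/25) ≈ 0.99211.
root = sin(π/25) = 0.125333  (since 1−cos² = sin²).
Then 2/(1+√(1−ρ_J²)) = 2/(1+0.125333); ω* = 2/1.125333 = 1.77725.
ρ(B_{ω*}) = ω*−1 = 0.77725

ω* = 1.77725, ρ_SOR = 0.77725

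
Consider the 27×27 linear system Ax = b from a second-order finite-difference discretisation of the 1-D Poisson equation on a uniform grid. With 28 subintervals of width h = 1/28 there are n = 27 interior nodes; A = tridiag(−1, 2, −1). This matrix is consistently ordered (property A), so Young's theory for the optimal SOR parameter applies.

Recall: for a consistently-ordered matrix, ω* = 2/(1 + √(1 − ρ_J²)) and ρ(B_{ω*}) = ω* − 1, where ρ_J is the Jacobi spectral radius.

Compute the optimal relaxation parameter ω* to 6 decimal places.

ω* = 1.798619

[ρ_J] n=27: ρ(B_J) = cos(π/(n+1)) = cos(π/28) = 0.993712.
root = sin(π/28) = 0.1119645  (since 1−cos² = sin²).
ω* = 2/(1+0.1119645) = 1.798619
ρ(B_{ω*}) = ω*−1 = 0.798619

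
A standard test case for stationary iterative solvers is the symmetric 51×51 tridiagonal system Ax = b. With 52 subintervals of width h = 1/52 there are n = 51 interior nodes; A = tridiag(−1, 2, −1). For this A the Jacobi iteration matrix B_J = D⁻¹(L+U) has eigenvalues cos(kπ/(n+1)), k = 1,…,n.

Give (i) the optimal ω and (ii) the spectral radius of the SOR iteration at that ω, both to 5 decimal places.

With n=51, ρ(Jacobi) = cos(π/52) = 0.99818.
√(1 − cos²(π/52)) = sin(π/52) ≈ 0.060378.
ω* = 2 / (1 + 0.060378) = 2 / 1.060378 ≈ 1.88612.
ρ_SOR = ω* − 1 = 1.88612 − 1 = 0.88612.

ω* = 1.88612, ρ_SOR = 0.88612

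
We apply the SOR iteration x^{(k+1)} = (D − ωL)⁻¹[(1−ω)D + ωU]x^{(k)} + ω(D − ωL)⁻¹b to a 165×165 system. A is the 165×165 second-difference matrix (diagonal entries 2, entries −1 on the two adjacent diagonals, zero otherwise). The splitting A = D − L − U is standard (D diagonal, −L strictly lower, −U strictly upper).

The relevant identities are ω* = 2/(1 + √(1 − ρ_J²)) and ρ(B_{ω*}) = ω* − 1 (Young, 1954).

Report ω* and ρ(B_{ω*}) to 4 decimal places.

ω* = 1.9629, ρ_SOR = 0.9629

spectrum of D⁻¹(L+U) = {cos(kπ/166) : 1≤k≤165}; ρ_J = cos(π/166) = 0.9998.
1 − cos²(π/166) = sin²(π/166) ⇒ √(1−ρ_J²) = sin(π/166) = 0.01892.
Then 2/(1+√(1−ρ_J²)) = 2/(1+0.01892); ω* = 2/1.01892 = 1.9629.
ρ_SOR = ω* − 1 ≈ 0.9629.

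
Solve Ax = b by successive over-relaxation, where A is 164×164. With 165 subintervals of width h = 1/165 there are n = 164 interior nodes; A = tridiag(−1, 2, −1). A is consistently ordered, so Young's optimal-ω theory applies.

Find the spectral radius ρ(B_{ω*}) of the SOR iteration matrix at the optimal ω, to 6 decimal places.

ρ_SOR = 0.962634

½·tridiag(1,0,1) at n=164: λ_k = cos(kπ/165); max |λ| at k=1 ⇒ ρ_J = cos(π/165) ≈ 0.999819.
1 − cos²(π/165) = sin²(π/165) ⇒ √(1−ρ_J²) = sin(π/165) = 0.0190388.
[ω*] 2 ÷ (1 + 0.0190388) = 2 ÷ 1.0190388 = 1.962634.
and ρ(B_{ω*}) = 1.962634 − 1 = 0.962634.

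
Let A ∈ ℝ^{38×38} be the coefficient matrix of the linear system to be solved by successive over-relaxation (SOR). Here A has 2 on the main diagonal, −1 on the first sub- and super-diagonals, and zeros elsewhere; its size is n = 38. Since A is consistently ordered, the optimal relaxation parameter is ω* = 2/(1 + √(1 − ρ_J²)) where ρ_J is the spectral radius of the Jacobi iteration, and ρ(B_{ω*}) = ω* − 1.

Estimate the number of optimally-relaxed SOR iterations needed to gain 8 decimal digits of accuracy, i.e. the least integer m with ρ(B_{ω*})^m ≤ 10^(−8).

m = 115

[ρ_J] n=38: ρ(B_J) = cos(π/(n+1)) = cos(π/39) = 0.9967573.
√(1−ρ_J²) simplifies to sin(π/39) = 0.0804666.
ω* = 2 / (1 + 0.0804666) = 2 / 1.0804666 ≈ 1.8510521.
and ρ(B_{ω*}) = 1.8510521 − 1 = 0.8510521.
ρ_SOR^m ≤ 10^(−8) ⇔ m ≥ 8·ln10/(−ln 0.8510521) = 18.4207/0.161282 = 114.214; m = ⌈114.214⌉ = 115.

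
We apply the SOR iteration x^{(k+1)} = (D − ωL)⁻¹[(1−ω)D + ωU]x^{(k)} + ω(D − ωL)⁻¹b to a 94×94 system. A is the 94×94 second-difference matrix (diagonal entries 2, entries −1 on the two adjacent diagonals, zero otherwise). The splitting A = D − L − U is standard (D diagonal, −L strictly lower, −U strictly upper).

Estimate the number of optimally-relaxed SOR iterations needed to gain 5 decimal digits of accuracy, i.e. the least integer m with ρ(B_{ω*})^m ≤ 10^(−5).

m = 175

ρ_J = max_k |cos(kπ/95)| = cos(π/95) = 0.9994533
1 − cos²(π/95) = sin²(π/95) ⇒ √(1−ρ_J²) = sin(π/95) = 0.0330634.
ω* = 2/(1+0.0330634) = 1.9359896
ρ_SOR = ω* − 1 ≈ 0.9359896.
(0.9359896)^m ≤ 10^{−5}  ⇒  m·ln(0.9359896) ≤ −5·ln10  ⇒  m ≥ 174.040  ⇒  m = 175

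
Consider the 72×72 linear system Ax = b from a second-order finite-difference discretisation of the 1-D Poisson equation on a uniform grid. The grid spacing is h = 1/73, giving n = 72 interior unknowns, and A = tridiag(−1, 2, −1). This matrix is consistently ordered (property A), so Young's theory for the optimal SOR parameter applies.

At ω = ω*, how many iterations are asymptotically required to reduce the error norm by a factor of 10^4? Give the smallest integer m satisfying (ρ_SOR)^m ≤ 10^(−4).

m = 107

½·tridiag(1,0,1) at n=72: λ_k = cos(kπ/73); max |λ| at k=1 ⇒ ρ_J = cos(π/73) ≈ 0.9990741.
1 − cos²(π/73) = sin²(π/73) ⇒ √(1−ρ_J²) = sin(π/73) = 0.0430222.
[ω*] 2 ÷ (1 + 0.0430222) = 2 ÷ 1.0430222 = 1.9175047.
ρ_SOR = ω* − 1 ≈ 0.9175047.
Need (0.9175047)^m ≤ 10^(−4): m ≥ 4·ln10/|ln 0.9175047| = 9.21034/0.0860976 = 106.976 ⇒ m = 107.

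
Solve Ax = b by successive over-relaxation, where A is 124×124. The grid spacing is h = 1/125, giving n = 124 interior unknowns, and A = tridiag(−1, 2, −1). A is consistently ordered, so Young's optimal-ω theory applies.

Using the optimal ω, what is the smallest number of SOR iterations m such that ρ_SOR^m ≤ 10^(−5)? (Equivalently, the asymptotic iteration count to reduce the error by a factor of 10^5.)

With n=124, ρ(Jacobi) = cos(π/125) = 0.9996842.
√(1−ρ_J²) = |sin(π/125)| = 0.0251301
Young: ω* = 2/(1+√(1−ρ_J²)) = 2/(1+0.0251301) = 2/1.0251301 = 1.9509719.
and ρ(B_{ω*}) = 1.9509719 − 1 = 0.9509719.
Need (0.9509719)^m ≤ 10^(−5): m ≥ 5·ln10/|ln 0.9509719| = 11.5129/0.0502708 = 229.018 ⇒ m = 230.

m = 230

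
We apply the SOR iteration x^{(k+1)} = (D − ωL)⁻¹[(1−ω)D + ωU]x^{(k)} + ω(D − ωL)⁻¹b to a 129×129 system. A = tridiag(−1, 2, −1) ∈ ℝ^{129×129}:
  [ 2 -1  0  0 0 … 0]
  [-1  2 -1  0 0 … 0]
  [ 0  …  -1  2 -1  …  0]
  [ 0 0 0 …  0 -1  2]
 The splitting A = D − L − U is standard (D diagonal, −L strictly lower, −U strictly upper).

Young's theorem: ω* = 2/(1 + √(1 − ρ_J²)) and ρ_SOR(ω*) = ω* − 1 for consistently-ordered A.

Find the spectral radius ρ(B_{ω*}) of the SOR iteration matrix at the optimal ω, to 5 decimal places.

With n=129, ρ(Jacobi) = cos(π/130) = 0.99971.
√(1−ρ_J²) simplifies to sin(π/130) = 0.024164.
So ω* = 2/1.024164 = 1.95281 (Young).
ρ_SOR = ω* − 1 = 1.95281 − 1 = 0.95281.

ρ_SOR = 0.95281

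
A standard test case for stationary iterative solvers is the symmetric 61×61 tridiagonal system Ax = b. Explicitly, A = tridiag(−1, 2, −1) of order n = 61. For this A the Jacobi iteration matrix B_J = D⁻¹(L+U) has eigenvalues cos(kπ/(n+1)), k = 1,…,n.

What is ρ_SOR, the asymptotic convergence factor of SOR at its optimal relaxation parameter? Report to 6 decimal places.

[ρ_J] n=61: ρ(B_J) = cos(π/(n+1)) = cos(π/62) = 0.998717.
√(1−ρ_J²) simplifies to sin(π/62) = 0.0506492.
Young: ω* = 2/(1+√(1−ρ_J²)) = 2/(1+0.0506492) = 2/1.0506492 = 1.903585.
ρ_SOR = ω* − 1 ≈ 0.903585.

ρ_SOR = 0.903585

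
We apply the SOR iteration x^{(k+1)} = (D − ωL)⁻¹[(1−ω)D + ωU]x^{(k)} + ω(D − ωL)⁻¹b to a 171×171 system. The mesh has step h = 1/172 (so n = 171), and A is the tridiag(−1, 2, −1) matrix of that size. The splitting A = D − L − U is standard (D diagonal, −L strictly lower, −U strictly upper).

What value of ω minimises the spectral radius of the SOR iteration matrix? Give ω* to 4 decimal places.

[ρ_J] n=171: ρ(B_J) = cos(π/(n+1)) = cos(π/172) = 0.9998.
√(1 − cos²(π/172)) = sin(π/172) ≈ 0.01826.
ω* = 2/(1 + 0.01826) = 2/1.01826 = 1.9641.
and ρ(B_{ω*}) = 1.9641 − 1 = 0.9641.

ω* = 1.9641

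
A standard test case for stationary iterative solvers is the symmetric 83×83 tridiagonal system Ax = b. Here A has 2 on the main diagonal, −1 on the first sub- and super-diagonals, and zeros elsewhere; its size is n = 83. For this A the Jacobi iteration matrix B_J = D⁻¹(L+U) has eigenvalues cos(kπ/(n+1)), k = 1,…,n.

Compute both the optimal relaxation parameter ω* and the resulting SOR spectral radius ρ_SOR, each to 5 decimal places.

ω* = 1.92791, ρ_SOR = 0.92791

With n=83, ρ(Jacobi) = cos(π/84) = 0.99930.
√(1−ρ_J²) = |sin(π/84)| = 0.037391
ω* = 2/(1+0.037391) = 1.92791
and ρ(B_{ω*}) = 1.92791 − 1 = 0.92791.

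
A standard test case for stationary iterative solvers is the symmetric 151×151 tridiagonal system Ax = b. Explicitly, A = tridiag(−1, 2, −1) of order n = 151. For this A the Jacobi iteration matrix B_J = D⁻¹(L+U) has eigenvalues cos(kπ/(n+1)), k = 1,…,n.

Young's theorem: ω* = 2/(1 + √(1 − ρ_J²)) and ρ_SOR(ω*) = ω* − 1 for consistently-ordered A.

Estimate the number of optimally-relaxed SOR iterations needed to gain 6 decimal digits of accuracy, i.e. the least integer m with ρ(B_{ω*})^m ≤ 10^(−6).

With n=151, ρ(Jacobi) = cos(π/152) = 0.9997864.
root = sin(π/152) = 0.0206669  (since 1−cos² = sin²).
Then 2/(1+√(1−ρ_J²)) = 2/(1+0.0206669); ω* = 2/1.0206669 = 1.9595031.
ρ(B_{ω*}) = ω*−1 = 0.9595031
Need (0.9595031)^m ≤ 10^(−6): m ≥ 6·ln10/|ln 0.9595031| = 13.8155/0.0413397 = 334.194 ⇒ m = 335.

m = 335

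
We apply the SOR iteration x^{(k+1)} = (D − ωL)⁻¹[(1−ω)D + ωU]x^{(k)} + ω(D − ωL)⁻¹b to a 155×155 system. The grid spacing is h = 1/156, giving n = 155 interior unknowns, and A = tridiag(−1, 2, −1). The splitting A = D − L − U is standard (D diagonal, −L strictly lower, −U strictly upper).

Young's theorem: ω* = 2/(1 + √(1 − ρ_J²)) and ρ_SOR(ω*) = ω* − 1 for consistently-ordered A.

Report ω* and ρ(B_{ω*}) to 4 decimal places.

ω* = 1.9605, ρ_SOR = 0.9605

ρ_J = max_k |cos(kπ/156)| = cos(π/156) = 0.9998
√(1 − cos²(π/156)) = sin(π/156) ≈ 0.02014.
ω* = 2/(1+0.02014) = 1.9605
At ω = 1.9605 every |λ(B_ω)| = ω−1, so ρ_SOR = 0.9605.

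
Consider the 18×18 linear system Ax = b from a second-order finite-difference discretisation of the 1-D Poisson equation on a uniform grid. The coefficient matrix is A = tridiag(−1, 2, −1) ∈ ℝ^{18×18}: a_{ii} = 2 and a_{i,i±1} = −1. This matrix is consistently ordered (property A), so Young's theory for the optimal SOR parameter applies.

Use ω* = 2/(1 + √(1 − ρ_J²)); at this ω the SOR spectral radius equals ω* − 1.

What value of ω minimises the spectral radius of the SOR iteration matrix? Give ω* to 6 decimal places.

With n=18, ρ(Jacobi) = cos(π/19) = 0.986361.
root = sin(π/19) = 0.1645946  (since 1−cos² = sin²).
ω* = 2/(1 + 0.1645946) = 2/1.1645946 = 1.717336.
[ρ_SOR] ω* − 1 = 0.717336.

ω* = 1.717336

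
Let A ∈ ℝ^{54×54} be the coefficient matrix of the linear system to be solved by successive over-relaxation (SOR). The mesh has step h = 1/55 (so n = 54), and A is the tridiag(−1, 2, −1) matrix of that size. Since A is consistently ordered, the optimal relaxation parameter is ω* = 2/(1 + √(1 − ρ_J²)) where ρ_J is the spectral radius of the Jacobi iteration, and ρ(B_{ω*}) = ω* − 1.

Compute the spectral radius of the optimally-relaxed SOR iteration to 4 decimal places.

½·tridiag(1,0,1) at n=54: λ_k = cos(kπ/55); max |λ| at k=1 ⇒ ρ_J = cos(π/55) ≈ 0.9984.
√(1−ρ_J²) = |sin(π/55)| = 0.05709
So ω* = 2/1.05709 = 1.8920 (Young).
ρ(B_{ω*}) = ω*−1 = 0.8920

ρ_SOR = 0.8920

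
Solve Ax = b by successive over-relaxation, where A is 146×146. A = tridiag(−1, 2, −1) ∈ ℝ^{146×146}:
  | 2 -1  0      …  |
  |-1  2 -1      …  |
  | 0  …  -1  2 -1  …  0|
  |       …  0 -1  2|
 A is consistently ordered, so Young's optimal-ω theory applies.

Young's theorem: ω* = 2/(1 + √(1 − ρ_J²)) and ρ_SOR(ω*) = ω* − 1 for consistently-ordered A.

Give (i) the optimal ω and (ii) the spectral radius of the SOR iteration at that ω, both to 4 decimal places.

n=146: λ(B_J) = 1 − λ(A)/2 = cos(kπ/147); k=1 gives ρ_J = 0.9998.
√(1−ρ_J²) = |sin(π/147)| = 0.02137
ω* = 2/(1 + 0.02137) = 2/1.02137 = 1.9582.
ρ_SOR = ω* − 1 = 1.9582 − 1 = 0.9582.

ω* = 1.9582, ρ_SOR = 0.9582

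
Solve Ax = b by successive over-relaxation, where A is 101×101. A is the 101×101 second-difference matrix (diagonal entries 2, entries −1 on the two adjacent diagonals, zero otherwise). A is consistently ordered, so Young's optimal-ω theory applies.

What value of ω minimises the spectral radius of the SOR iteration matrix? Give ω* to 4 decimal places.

ω* = 1.9402

B_J for the 101×101 system has eigenvalues cos(kπ/102); ρ_J = cos(π/102) = 0.9995.
root = sin(π/102) = 0.03080  (since 1−cos² = sin²).
Then 2/(1+√(1−ρ_J²)) = 2/(1+0.03080); ω* = 2/1.03080 = 1.9402.
[ρ_SOR] ω* − 1 = 0.9402.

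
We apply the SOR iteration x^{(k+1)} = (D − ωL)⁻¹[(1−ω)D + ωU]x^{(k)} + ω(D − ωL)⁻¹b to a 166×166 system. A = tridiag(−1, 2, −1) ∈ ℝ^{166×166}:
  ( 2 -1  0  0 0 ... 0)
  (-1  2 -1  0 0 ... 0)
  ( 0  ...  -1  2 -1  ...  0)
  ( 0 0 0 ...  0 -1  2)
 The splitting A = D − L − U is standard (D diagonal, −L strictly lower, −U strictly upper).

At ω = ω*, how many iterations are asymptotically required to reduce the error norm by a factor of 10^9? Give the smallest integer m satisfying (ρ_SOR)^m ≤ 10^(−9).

With n=166, ρ(Jacobi) = cos(π/167) = 0.9998231.
1 − cos²(π/167) = sin²(π/167) ⇒ √(1−ρ_J²) = sin(π/167) = 0.0188108.
ω* = 2/(1+0.0188108) = 1.9630730
ρ_SOR = ω* − 1 = 1.9630730 − 1 = 0.9630730.
(0.9630730)^m ≤ 10^{−9}  ⇒  m·ln(0.9630730) ≤ −9·ln10  ⇒  m ≥ 550.769  ⇒  m = 551

m = 551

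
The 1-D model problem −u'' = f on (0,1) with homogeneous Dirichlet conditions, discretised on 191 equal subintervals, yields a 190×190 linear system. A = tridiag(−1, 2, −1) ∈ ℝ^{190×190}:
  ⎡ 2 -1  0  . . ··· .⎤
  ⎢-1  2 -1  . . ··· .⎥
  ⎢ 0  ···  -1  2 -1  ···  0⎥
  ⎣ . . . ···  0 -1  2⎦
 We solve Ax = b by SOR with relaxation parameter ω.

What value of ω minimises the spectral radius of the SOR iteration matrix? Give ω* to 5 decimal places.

ω* = 1.96764

With n=190, ρ(Jacobi) = cos(π/191) = 0.99986.
√(1−ρ_J²) simplifies to sin(π/191) = 0.016447.
ω* = 2/(1 + 0.016447) = 2/1.016447 = 1.96764.
[ρ_SOR] ω* − 1 = 0.96764.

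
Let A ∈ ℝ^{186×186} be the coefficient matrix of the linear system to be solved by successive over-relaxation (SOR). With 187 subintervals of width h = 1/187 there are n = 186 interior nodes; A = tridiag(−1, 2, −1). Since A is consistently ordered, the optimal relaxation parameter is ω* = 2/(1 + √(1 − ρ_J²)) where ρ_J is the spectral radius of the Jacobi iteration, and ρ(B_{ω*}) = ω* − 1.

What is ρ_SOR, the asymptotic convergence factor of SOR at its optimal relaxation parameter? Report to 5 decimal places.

With n=186, ρ(Jacobi) = cos(π/187) = 0.99986.
√(1 − cos²(π/187)) = sin(π/187) ≈ 0.016799.
So ω* = 2/1.016799 = 1.96696 (Young).
ρ(B_{ω*}) = ω*−1 = 0.96696

ρ_SOR = 0.96696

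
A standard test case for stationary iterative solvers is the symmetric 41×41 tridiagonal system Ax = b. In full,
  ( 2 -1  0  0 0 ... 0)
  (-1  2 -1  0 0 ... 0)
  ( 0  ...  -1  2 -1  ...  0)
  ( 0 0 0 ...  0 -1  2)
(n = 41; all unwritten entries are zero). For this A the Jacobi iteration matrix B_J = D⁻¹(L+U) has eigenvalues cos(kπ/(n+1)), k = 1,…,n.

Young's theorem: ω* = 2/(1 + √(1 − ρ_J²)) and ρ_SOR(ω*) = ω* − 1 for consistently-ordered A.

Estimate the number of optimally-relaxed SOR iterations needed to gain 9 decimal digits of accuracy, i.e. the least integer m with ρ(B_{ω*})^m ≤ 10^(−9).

½·tridiag(1,0,1) at n=41: λ_k = cos(kπ/42); max |λ| at k=1 ⇒ ρ_J = cos(π/42) ≈ 0.9972038.
√(1 − cos²(π/42)) = sin(π/42) ≈ 0.0747301.
ω* = 2/(1+0.0747301) = 1.8609323
and ρ(B_{ω*}) = 1.8609323 − 1 = 0.8609323.
ρ_SOR^m ≤ 10^(−9) ⇔ m ≥ 9·ln10/(−ln 0.8609323) = 20.7233/0.149739 = 138.396; m = ⌈138.396⌉ = 139.

m = 139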